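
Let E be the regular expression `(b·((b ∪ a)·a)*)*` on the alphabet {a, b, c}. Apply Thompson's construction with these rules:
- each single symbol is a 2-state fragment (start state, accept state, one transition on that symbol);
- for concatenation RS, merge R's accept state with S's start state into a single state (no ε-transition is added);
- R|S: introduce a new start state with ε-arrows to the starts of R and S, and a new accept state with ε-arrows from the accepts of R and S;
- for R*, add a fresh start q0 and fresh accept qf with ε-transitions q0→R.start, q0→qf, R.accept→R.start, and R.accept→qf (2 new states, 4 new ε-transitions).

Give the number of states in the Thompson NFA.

Bottom-up over the parse tree:
Each of the 4 symbol leaves contributes a 2-state fragment.
  b ∪ a → 6 states
  (b ∪ a)·a → 7 states
  ((b ∪ a)·a)* → 9 states
  b·((b ∪ a)·a)* → 10 states
  (b·((b ∪ a)·a)*)* → 12 states

12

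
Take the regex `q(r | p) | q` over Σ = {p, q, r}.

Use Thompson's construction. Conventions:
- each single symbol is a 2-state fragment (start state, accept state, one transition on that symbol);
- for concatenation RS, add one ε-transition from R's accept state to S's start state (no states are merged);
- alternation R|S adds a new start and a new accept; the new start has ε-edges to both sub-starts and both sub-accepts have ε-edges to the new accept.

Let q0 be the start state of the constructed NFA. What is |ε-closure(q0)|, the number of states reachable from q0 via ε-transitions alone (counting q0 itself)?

3

Compute the ε-closure size of each fragment's start state recursively; a symbol fragment's start has no outgoing ε-edge, so its closure is just itself (size 1).
  r | p → |closure| = 1 + 1 + 1 = 3 (the new accept is not ε-reachable since no branch accepts ε)
  q(r | p) → |closure| equals the left operand's closure size = 1 (its accept is not ε-reachable, so the closure stops there)
  q(r | p) | q → |closure| = 1 + 1 + 1 = 3 (the new accept is not ε-reachable since no branch accepts ε)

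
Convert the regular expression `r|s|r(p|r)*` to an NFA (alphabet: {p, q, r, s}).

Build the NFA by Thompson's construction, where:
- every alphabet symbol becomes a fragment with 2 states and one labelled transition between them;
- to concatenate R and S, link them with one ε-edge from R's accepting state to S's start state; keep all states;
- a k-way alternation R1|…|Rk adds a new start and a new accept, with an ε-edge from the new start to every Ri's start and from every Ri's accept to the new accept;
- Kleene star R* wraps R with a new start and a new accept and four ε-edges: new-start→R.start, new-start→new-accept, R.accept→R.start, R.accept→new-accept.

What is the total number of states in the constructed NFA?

Bottom-up over the parse tree:
Each of the 5 symbol leaves contributes a 2-state fragment.
  p|r = 6 states
  (p|r)* = 8 states
  r(p|r)* = 10 states
  r|s|r(p|r)* = 16 states

16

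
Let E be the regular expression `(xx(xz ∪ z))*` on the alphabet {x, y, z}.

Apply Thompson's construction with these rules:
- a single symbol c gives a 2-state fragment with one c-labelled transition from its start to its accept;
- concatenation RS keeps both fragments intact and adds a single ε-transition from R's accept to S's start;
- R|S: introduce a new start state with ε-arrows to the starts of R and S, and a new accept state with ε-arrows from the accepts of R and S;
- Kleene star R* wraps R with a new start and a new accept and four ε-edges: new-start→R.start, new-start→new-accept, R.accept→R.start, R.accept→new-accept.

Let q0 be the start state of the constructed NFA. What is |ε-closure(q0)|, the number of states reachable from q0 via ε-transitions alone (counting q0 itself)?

Compute the ε-closure size of each fragment's start state recursively; a symbol fragment's start has no outgoing ε-edge, so its closure is just itself (size 1).
  xz : |closure| equals the left operand's closure size = 1 (its accept is not ε-reachable, so the closure stops there)
  xz ∪ z : |closure| = 1 + 1 + 1 = 3 (the new accept is not ε-reachable since no branch accepts ε)
  xx(xz ∪ z) : same as the first factor's closure: |closure| = 1
  (xx(xz ∪ z))* : new start has ε-edges to the inner start and to the new accept, so |closure| = 2 + 1 = 3

3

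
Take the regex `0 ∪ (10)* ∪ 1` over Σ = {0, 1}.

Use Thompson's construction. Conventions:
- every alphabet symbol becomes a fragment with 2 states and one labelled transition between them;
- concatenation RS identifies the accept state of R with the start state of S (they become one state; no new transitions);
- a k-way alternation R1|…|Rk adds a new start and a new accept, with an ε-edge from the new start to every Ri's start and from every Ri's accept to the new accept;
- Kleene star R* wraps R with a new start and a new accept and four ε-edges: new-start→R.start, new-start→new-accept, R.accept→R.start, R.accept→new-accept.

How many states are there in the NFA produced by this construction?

By structural recursion:
Each of the 4 symbol leaves contributes a 2-state fragment.
  10 = 3 states
  (10)* = 5 states
  0 ∪ (10)* ∪ 1 = 11 states

11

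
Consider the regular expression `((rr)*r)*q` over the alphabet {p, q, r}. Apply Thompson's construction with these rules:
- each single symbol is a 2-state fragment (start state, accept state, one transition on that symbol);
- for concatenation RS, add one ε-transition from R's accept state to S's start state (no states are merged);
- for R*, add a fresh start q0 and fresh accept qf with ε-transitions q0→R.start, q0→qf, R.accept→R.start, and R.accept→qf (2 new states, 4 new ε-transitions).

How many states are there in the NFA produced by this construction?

By structural recursion:
Each of the 4 symbol leaves contributes a 2-state fragment.
  rr → 4 states
  (rr)* → 6 states
  (rr)*r → 8 states
  ((rr)*r)* → 10 states
  ((rr)*r)*q → 12 states

12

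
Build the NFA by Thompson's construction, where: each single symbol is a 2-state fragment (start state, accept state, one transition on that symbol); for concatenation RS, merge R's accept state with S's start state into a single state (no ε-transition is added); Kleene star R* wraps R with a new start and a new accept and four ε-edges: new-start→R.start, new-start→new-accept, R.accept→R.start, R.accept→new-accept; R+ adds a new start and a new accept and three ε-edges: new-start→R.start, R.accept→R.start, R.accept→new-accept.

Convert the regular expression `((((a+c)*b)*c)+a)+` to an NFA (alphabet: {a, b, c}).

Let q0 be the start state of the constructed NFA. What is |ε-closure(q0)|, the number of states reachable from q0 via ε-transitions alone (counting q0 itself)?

8

Work bottom-up. For each fragment F, track |ε-closure(F.start)| and whether F's accept lies in that closure (i.e. whether F accepts ε). A single-symbol fragment has closure size 1 and does not accept ε.
  a+ : C = 1 + 1 = 2 (the body doesn't accept ε, so the new accept is not reached)
  a+c : C equals the left operand's closure size = 2 (its accept is not ε-reachable, so the closure stops there)
  (a+c)* : the star's fresh start ε-reaches both the body's start and the fresh accept: C = 2 + 2 = 4
  (a+c)*b : C = 4 + (1−1) = 4 (closure spills across the concat boundary because the left factor accepts ε)
  ((a+c)*b)* : new start has ε-edges to the inner start and to the new accept, so C = 2 + 4 = 6
  ((a+c)*b)*c : C = 6 + (1−1) = 6 (closure spills across the concat boundary because the left factor accepts ε)
  (((a+c)*b)*c)+ : C = 1 + 6 = 7 (the body doesn't accept ε, so the new accept is not reached)
  (((a+c)*b)*c)+a : C equals the left operand's closure size = 7 (its accept is not ε-reachable, so the closure stops there)
  ((((a+c)*b)*c)+a)+ : C = 1 + 7 = 8 (the body doesn't accept ε, so the new accept is not reached)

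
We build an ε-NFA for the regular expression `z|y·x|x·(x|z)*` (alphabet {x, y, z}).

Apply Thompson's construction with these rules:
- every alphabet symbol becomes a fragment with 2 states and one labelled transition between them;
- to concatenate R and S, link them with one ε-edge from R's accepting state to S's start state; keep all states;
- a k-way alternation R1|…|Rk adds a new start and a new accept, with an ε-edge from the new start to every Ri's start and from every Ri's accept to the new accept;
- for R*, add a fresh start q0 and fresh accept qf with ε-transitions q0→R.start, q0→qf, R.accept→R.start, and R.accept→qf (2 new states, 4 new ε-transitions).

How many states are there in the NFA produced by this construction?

Recursing over subexpressions:
Each of the 6 symbol leaves contributes a 2-state fragment.
  y·x = 4 states
  x|z = 6 states
  (x|z)* = 8 states
  x·(x|z)* = 10 states
  z|y·x|x·(x|z)* = 18 states

18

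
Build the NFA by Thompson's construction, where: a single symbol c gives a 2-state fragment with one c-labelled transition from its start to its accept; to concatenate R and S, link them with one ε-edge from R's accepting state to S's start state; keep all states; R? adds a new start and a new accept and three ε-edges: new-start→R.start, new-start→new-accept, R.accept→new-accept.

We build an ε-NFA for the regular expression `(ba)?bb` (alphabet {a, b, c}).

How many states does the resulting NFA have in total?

By structural recursion:
Each of the 4 symbol leaves contributes a 2-state fragment.
  ba : 4 states
  (ba)? : 6 states
  (ba)?bb : 10 states

10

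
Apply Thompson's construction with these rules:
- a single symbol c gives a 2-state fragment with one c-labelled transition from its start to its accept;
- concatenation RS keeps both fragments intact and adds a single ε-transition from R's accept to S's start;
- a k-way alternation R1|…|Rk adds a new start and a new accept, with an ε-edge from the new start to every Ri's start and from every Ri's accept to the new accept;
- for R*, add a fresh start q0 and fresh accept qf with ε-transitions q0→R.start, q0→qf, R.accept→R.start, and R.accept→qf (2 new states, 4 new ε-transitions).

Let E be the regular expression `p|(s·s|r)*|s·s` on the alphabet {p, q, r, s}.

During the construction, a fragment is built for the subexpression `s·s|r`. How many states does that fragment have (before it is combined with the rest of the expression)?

8

Fragment for `s·s|r`:
Each of the 3 symbol leaves contributes a 2-state fragment.
  s·s : 4 states
  s·s|r : 8 states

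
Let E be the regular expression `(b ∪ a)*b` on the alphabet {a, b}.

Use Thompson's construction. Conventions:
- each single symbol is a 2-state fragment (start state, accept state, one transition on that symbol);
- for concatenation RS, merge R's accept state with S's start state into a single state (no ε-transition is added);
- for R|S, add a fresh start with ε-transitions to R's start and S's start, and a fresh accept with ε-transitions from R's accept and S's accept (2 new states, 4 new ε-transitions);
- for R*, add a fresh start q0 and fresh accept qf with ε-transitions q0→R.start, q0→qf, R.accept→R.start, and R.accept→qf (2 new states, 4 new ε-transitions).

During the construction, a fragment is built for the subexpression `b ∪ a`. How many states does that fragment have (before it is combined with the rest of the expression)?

Fragment for `b ∪ a`:
Each of the 2 symbol leaves contributes a 2-state fragment.
  b ∪ a = 6 states

6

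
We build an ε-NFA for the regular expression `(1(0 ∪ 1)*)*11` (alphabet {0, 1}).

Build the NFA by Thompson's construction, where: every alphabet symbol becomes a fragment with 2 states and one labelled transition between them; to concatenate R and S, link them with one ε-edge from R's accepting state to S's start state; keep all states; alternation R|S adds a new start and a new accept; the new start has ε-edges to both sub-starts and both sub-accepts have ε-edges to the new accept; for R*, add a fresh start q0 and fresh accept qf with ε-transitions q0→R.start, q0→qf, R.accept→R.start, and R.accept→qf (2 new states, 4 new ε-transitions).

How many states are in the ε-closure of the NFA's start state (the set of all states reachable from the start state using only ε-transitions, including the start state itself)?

Work bottom-up. For each fragment F, track |ε-closure(F.start)| and whether F's accept lies in that closure (i.e. whether F accepts ε). A single-symbol fragment has closure size 1 and does not accept ε.
  0 ∪ 1 — new start ε-reaches every alternative's start; none of them accept ε, so the new accept is not reached: |ε-closure| = 1 + 1 + 1 = 3
  (0 ∪ 1)* — the star's fresh start ε-reaches both the body's start and the fresh accept: |ε-closure| = 2 + 3 = 5
  1(0 ∪ 1)* — same as the first factor's closure: |ε-closure| = 1
  (1(0 ∪ 1)*)* — the star's fresh start ε-reaches both the body's start and the fresh accept: |ε-closure| = 2 + 1 = 3
  (1(0 ∪ 1)*)*11 — the left operand accepts ε, so the closure extends into the next operand (via the concat ε-link); |ε-closure| = 3 + 1 = 4

4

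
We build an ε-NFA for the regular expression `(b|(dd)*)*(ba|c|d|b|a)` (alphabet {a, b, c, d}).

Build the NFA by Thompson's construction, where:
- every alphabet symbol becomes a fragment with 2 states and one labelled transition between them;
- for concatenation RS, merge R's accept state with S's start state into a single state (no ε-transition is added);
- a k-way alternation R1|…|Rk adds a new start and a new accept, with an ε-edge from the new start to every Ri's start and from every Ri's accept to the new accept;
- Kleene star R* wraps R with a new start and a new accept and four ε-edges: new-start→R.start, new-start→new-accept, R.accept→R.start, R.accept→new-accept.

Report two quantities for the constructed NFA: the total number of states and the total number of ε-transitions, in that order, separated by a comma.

Recursing over subexpressions:
Each of the 9 symbol leaves contributes 2 states and 0 ε-transitions.
  dd = 3 states, 0 ε-transitions
  (dd)* = 5 states, 4 ε-transitions
  b|(dd)* = 9 states, 8 ε-transitions
  (b|(dd)*)* = 11 states, 12 ε-transitions
  ba = 3 states, 0 ε-transitions
  ba|c|d|b|a = 13 states, 10 ε-transitions
  (b|(dd)*)*(ba|c|d|b|a) = 23 states, 22 ε-transitions

23, 22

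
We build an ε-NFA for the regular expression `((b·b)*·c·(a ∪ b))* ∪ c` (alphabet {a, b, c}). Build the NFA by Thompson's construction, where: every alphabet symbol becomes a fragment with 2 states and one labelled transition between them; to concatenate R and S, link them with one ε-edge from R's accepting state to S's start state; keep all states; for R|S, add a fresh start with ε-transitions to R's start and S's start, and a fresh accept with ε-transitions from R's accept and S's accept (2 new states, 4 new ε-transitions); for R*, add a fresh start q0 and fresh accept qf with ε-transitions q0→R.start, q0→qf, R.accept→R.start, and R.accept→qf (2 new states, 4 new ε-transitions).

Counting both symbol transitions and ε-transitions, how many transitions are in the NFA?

Recursing over subexpressions:
Each of the 6 symbol leaves contributes 1 transition (1 symbol, 0 ε).
  b·b → 3 transitions (2 symbol, 1 ε)
  (b·b)* → 7 transitions (2 symbol, 5 ε)
  a ∪ b → 6 transitions (2 symbol, 4 ε)
  (b·b)*·c·(a ∪ b) → 16 transitions (5 symbol, 11 ε)
  ((b·b)*·c·(a ∪ b))* → 20 transitions (5 symbol, 15 ε)
  ((b·b)*·c·(a ∪ b))* ∪ c → 25 transitions (6 symbol, 19 ε)

25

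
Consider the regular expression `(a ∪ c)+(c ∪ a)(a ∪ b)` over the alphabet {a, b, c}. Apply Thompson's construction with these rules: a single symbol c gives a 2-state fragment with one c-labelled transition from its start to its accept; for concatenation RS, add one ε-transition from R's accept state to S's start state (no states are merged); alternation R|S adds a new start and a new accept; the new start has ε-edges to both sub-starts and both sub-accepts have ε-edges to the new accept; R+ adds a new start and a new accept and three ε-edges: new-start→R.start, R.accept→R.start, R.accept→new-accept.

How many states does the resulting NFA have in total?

20

Per subexpression:
Each of the 6 symbol leaves contributes a 2-state fragment.
  a ∪ c = 6 states
  (a ∪ c)+ = 8 states
  c ∪ a = 6 states
  a ∪ b = 6 states
  (a ∪ c)+(c ∪ a)(a ∪ b) = 20 states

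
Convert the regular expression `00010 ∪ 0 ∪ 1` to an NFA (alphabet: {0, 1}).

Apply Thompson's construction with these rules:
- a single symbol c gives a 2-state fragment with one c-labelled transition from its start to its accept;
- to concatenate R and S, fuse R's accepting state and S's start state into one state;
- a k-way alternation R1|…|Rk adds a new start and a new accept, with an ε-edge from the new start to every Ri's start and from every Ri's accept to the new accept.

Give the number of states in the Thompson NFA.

12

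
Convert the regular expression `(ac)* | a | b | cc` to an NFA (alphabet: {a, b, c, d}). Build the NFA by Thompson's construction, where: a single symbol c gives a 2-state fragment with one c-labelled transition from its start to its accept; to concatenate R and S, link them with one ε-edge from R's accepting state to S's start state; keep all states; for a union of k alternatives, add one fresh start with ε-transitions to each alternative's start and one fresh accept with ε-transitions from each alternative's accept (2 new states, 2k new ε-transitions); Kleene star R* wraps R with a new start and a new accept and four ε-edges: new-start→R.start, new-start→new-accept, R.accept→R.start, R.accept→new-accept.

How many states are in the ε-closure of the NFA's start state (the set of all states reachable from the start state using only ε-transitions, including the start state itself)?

8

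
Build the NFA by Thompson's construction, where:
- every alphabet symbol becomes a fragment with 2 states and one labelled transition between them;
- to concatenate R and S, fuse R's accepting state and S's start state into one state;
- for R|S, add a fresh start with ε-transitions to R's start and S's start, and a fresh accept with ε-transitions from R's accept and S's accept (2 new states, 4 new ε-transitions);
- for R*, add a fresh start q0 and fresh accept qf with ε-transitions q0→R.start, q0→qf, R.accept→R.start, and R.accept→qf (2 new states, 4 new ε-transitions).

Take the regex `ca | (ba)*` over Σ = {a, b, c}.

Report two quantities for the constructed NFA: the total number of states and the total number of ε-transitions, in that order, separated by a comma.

10, 8

Building bottom-up:
Each of the 4 symbol leaves contributes 2 states and 0 ε-transitions.
  ca → 3 states, 0 ε-transitions
  ba → 3 states, 0 ε-transitions
  (ba)* → 5 states, 4 ε-transitions
  ca | (ba)* → 10 states, 8 ε-transitions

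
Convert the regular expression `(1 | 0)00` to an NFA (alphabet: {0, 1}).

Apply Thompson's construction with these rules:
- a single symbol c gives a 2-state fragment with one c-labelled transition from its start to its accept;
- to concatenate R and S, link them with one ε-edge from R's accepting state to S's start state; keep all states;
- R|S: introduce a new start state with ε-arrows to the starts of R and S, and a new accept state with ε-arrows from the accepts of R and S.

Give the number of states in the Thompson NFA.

10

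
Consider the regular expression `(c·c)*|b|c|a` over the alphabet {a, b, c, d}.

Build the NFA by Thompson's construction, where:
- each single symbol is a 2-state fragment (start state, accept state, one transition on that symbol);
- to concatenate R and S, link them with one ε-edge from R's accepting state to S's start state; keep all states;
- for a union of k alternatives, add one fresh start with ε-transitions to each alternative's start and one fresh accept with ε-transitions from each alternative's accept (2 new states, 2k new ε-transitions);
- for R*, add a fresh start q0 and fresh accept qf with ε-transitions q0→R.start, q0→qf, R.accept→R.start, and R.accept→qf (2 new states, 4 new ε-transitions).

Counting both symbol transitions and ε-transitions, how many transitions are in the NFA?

By structural recursion:
Each of the 5 symbol leaves contributes 1 transition (1 symbol, 0 ε).
  c·c — 3 transitions (2 symbol, 1 ε)
  (c·c)* — 7 transitions (2 symbol, 5 ε)
  (c·c)*|b|c|a — 18 transitions (5 symbol, 13 ε)

18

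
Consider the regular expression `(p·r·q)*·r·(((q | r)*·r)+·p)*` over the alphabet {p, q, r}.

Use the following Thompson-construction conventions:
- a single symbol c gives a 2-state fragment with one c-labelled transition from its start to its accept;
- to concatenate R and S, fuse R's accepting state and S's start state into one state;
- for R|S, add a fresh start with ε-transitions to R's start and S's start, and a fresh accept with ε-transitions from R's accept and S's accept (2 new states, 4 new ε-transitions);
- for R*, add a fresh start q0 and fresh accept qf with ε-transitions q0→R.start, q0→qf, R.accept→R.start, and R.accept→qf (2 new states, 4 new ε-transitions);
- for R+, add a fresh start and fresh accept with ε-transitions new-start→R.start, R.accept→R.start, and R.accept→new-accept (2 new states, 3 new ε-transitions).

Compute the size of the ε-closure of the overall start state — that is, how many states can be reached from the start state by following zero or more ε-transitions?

Work bottom-up. For each fragment F, track |ε-closure(F.start)| and whether F's accept lies in that closure (i.e. whether F accepts ε). A single-symbol fragment has closure size 1 and does not accept ε.
  p·r·q — same as the first factor's closure: |ε-closure| = 1
  (p·r·q)* — the star's fresh start ε-reaches both the body's start and the fresh accept: |ε-closure| = 2 + 1 = 3
  q | r — |ε-closure| = 1 + 1 + 1 = 3 (the new accept is not ε-reachable since no branch accepts ε)
  (q | r)* — |ε-closure| = 1 (new start) + 3 (body) + 1 (new accept) = 5
  (q | r)*·r — the left operand accepts ε, so the closure extends into the next operand (the shared merged state is already counted); |ε-closure| = 5 + (1−1) = 5
  ((q | r)*·r)+ — |ε-closure| = 1 + 5 = 6 (the body doesn't accept ε, so the new accept is not reached)
  ((q | r)*·r)+·p — |ε-closure| equals the left operand's closure size = 6 (its accept is not ε-reachable, so the closure stops there)
  (((q | r)*·r)+·p)* — new start has ε-edges to the inner start and to the new accept, so |ε-closure| = 2 + 6 = 8
  (p·r·q)*·r·(((q | r)*·r)+·p)* — |ε-closure| = 3 + (1−1) = 3 (closure spills across the concat boundary because the left factor accepts ε)

3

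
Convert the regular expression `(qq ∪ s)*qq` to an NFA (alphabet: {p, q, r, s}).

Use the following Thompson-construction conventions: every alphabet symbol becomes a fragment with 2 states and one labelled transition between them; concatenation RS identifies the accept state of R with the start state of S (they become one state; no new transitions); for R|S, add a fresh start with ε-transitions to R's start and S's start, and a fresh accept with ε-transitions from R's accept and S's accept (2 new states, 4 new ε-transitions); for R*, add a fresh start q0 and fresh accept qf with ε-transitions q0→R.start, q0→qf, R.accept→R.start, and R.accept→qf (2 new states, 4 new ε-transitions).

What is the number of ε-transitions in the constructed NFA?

Recursing over subexpressions:
Each of the 5 symbol leaves contributes 0 ε-transitions.
  qq → 0 ε-transitions
  qq ∪ s → 4 ε-transitions
  (qq ∪ s)* → 8 ε-transitions
  (qq ∪ s)*qq → 8 ε-transitions

8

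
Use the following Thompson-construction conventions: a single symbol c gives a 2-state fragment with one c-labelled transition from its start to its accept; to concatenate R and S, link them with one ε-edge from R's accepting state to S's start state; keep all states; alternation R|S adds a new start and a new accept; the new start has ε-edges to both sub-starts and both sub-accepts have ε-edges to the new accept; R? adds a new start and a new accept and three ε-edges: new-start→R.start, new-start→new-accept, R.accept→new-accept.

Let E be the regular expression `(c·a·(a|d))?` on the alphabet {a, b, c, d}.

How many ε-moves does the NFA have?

9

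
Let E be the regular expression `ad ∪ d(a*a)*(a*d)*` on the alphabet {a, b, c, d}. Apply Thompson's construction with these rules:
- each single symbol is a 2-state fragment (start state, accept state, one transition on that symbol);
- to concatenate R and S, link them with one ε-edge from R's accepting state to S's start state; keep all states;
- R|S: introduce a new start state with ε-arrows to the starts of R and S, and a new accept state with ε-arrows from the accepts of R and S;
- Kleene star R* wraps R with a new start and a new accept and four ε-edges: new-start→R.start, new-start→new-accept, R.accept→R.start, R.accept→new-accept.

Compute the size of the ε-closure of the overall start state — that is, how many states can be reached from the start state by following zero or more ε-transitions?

3

Let C(F) = |ε-closure(F.start)| within fragment F, and note whether F accepts ε. Symbol fragments have C = 1 and do not accept ε. Then:
  ad : same as the first factor's closure: |closure| = 1
  a* : new start has ε-edges to the inner start and to the new accept, so |closure| = 2 + 1 = 3
  a*a : the left operand accepts ε, so the closure extends into the next operand (via the concat ε-link); |closure| = 3 + 1 = 4
  (a*a)* : new start has ε-edges to the inner start and to the new accept, so |closure| = 2 + 4 = 6
  a* : the star's fresh start ε-reaches both the body's start and the fresh accept: |closure| = 2 + 1 = 3
  a*d : the left operand accepts ε, so the closure extends into the next operand (via the concat ε-link); |closure| = 3 + 1 = 4
  (a*d)* : new start has ε-edges to the inner start and to the new accept, so |closure| = 2 + 4 = 6
  d(a*a)*(a*d)* : |closure| equals the left operand's closure size = 1 (its accept is not ε-reachable, so the closure stops there)
  ad ∪ d(a*a)*(a*d)* : |closure| = 1 + 1 + 1 = 3 (the new accept is not ε-reachable since no branch accepts ε)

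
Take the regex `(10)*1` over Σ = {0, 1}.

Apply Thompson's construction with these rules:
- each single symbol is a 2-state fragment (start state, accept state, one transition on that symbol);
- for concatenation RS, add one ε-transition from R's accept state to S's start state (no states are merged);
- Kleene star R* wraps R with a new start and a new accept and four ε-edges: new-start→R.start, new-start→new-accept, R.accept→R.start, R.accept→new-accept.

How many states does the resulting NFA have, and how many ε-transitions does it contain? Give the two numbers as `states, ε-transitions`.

8, 6

Bottom-up over the parse tree:
Each of the 3 symbol leaves contributes 2 states and 0 ε-transitions.
  10 = 4 states, 1 ε-transition
  (10)* = 6 states, 5 ε-transitions
  (10)*1 = 8 states, 6 ε-transitions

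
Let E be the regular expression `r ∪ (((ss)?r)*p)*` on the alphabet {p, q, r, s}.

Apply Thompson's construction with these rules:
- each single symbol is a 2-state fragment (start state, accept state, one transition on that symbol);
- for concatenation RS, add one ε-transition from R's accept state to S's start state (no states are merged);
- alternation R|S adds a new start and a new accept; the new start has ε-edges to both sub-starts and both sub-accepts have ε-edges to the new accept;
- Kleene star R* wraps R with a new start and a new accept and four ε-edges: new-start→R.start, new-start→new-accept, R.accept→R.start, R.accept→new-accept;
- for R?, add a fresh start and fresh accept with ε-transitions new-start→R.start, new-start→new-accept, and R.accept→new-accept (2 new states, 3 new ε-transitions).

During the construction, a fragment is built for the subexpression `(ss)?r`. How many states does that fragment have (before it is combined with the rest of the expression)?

8

Fragment for `(ss)?r`:
Each of the 3 symbol leaves contributes a 2-state fragment.
  ss : 4 states
  (ss)? : 6 states
  (ss)?r : 8 states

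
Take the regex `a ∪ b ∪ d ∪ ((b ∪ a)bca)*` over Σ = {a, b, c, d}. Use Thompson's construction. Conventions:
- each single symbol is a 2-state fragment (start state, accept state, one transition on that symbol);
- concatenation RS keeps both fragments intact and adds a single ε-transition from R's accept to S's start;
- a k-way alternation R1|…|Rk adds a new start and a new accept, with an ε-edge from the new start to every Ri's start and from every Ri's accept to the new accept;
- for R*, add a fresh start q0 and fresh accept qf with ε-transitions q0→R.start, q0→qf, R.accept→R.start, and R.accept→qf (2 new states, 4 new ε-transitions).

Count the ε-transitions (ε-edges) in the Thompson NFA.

19

Building bottom-up:
Each of the 8 symbol leaves contributes 0 ε-transitions.
  b ∪ a — 4 ε-transitions
  (b ∪ a)bca — 7 ε-transitions
  ((b ∪ a)bca)* — 11 ε-transitions
  a ∪ b ∪ d ∪ ((b ∪ a)bca)* — 19 ε-transitions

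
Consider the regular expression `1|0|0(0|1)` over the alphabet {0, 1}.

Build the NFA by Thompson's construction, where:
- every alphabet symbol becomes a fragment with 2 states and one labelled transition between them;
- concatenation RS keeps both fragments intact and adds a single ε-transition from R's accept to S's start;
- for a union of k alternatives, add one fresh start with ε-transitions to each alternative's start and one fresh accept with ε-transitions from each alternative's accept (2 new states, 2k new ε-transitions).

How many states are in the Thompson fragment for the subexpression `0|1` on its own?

6

Fragment for `0|1`:
Each of the 2 symbol leaves contributes a 2-state fragment.
  0|1 : 6 states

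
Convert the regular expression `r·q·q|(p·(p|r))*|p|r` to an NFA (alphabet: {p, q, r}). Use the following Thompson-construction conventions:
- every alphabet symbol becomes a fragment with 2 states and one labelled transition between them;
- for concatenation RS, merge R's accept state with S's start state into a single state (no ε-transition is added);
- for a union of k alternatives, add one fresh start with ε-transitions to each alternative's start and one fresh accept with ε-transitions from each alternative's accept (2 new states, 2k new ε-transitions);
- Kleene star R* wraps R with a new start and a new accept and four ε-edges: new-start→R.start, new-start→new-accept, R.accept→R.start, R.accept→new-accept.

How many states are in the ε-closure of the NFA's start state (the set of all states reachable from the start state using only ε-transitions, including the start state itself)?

Compute the ε-closure size of each fragment's start state recursively; a symbol fragment's start has no outgoing ε-edge, so its closure is just itself (size 1).
  r·q·q : C equals the left operand's closure size = 1 (its accept is not ε-reachable, so the closure stops there)
  p|r : new start ε-reaches every alternative's start; none of them accept ε, so the new accept is not reached: C = 1 + 1 + 1 = 3
  p·(p|r) : C equals the left operand's closure size = 1 (its accept is not ε-reachable, so the closure stops there)
  (p·(p|r))* : C = 1 (new start) + 1 (body) + 1 (new accept) = 3
  r·q·q|(p·(p|r))*|p|r : new start ε-reaches every alternative's start; at least one alternative accepts ε, so the union's new accept is reached too: C = 1 + 1 + 3 + 1 + 1 + 1 = 8

8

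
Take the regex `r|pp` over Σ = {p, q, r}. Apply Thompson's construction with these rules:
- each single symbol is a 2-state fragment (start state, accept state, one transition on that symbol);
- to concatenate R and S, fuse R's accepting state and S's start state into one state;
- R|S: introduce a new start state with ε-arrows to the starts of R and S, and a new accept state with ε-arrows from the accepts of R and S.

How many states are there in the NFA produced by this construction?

7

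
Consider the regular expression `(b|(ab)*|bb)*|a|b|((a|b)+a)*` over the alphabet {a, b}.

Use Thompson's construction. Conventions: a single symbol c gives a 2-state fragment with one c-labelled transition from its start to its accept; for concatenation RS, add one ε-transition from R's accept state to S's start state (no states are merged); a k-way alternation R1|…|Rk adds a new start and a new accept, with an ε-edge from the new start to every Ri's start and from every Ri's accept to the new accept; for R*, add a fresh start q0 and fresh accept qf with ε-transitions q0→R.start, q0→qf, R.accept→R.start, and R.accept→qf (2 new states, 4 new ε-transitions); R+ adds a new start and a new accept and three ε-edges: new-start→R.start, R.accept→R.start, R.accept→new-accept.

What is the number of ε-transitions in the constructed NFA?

36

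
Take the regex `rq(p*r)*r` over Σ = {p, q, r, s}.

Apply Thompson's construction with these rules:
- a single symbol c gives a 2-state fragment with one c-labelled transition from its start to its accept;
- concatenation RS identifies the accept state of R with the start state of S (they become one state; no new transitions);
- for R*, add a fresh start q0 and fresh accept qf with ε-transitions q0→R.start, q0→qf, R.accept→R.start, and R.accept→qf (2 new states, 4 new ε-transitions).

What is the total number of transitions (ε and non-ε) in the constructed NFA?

13

Recursing over subexpressions:
Each of the 5 symbol leaves contributes 1 transition (1 symbol, 0 ε).
  p* = 5 transitions (1 symbol, 4 ε)
  p*r = 6 transitions (2 symbol, 4 ε)
  (p*r)* = 10 transitions (2 symbol, 8 ε)
  rq(p*r)*r = 13 transitions (5 symbol, 8 ε)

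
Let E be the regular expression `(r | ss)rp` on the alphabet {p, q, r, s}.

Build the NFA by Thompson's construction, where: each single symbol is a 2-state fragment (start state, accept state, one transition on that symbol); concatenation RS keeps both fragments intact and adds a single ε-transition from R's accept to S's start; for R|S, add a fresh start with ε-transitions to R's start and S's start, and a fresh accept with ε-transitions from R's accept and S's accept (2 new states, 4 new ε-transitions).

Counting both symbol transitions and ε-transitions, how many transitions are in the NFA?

Recursing over subexpressions:
Each of the 5 symbol leaves contributes 1 transition (1 symbol, 0 ε).
  ss : 3 transitions (2 symbol, 1 ε)
  r | ss : 8 transitions (3 symbol, 5 ε)
  (r | ss)rp : 12 transitions (5 symbol, 7 ε)

12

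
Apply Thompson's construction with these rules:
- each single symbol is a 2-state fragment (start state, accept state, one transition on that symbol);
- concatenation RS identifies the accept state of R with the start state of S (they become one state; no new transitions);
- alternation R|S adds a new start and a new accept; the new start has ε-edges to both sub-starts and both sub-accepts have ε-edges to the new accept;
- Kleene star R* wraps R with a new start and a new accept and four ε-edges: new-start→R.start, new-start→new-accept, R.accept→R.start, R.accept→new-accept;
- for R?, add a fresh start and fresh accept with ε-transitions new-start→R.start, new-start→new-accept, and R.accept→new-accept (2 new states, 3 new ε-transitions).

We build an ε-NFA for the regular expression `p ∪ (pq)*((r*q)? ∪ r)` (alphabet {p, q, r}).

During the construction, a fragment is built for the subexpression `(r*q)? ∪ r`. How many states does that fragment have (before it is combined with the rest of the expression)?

11

Fragment for `(r*q)? ∪ r`:
Each of the 3 symbol leaves contributes a 2-state fragment.
  r* → 4 states
  r*q → 5 states
  (r*q)? → 7 states
  (r*q)? ∪ r → 11 states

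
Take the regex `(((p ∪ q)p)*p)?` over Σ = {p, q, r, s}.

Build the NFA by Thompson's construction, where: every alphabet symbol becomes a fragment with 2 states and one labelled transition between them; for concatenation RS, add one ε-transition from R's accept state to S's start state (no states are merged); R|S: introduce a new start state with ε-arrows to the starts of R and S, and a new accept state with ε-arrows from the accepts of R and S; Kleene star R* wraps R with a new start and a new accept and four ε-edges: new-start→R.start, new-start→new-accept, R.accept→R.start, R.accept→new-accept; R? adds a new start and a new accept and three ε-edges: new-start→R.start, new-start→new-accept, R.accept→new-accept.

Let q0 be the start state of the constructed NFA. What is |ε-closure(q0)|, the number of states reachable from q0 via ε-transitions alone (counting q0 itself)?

8

Compute the ε-closure size of each fragment's start state recursively; a symbol fragment's start has no outgoing ε-edge, so its closure is just itself (size 1).
  p ∪ q — new start ε-reaches every alternative's start; none of them accept ε, so the new accept is not reached: C = 1 + 1 + 1 = 3
  (p ∪ q)p — same as the first factor's closure: C = 3
  ((p ∪ q)p)* — C = 1 (new start) + 3 (body) + 1 (new accept) = 5
  ((p ∪ q)p)*p — the left operand accepts ε, so the closure extends into the next operand (via the concat ε-link); C = 5 + 1 = 6
  (((p ∪ q)p)*p)? — new start has ε-edges to the inner start and to the new accept, so C = 2 + 6 = 8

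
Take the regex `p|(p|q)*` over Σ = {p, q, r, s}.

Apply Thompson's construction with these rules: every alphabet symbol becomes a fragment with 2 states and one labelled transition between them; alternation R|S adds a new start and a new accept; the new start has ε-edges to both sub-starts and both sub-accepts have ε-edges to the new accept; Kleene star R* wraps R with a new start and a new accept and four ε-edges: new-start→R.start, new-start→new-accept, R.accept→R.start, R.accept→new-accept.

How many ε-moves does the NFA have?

Per subexpression:
Each of the 3 symbol leaves contributes 0 ε-transitions.
  p|q = 4 ε-transitions
  (p|q)* = 8 ε-transitions
  p|(p|q)* = 12 ε-transitions

12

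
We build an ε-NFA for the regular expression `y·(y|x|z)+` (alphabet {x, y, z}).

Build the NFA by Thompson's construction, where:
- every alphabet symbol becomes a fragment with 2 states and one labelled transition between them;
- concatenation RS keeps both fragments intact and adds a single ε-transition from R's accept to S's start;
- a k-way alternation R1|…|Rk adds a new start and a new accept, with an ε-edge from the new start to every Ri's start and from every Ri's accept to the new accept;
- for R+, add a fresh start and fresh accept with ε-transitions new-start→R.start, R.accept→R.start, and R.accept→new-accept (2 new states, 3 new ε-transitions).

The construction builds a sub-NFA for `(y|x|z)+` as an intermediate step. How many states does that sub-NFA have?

Fragment for `(y|x|z)+`:
Each of the 3 symbol leaves contributes a 2-state fragment.
  y|x|z : 8 states
  (y|x|z)+ : 10 states

10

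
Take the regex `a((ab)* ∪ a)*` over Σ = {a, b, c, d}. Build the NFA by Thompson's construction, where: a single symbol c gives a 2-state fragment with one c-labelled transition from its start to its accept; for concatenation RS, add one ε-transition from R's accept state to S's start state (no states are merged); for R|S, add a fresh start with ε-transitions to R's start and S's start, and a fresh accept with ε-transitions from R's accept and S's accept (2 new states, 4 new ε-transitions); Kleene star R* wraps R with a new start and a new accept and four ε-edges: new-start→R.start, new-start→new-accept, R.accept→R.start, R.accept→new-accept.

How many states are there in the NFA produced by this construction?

Building bottom-up:
Each of the 4 symbol leaves contributes a 2-state fragment.
  ab → 4 states
  (ab)* → 6 states
  (ab)* ∪ a → 10 states
  ((ab)* ∪ a)* → 12 states
  a((ab)* ∪ a)* → 14 states

14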